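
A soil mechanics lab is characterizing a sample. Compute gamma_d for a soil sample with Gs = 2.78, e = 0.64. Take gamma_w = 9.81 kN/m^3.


Using gamma_d = Gs * gamma_w / (1 + e)
gamma_d = 2.78 * 9.81 / (1 + 0.64)
gamma_d = 2.78 * 9.81 / 1.64
gamma_d = 16.629 kN/m^3


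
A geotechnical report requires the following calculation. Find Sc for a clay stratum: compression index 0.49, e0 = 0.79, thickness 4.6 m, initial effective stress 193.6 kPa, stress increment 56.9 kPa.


Result: 0.1409 m

Derivation:
Using Sc = Cc * H / (1 + e0) * log10((sigma0 + delta_sigma) / sigma0)
Stress ratio = (193.6 + 56.9) / 193.6 = 1.2939
log10(1.2939) = 0.111902
Cc * H / (1 + e0) = 0.49 * 4.6 / (1 + 0.79) = 1.25922
Sc = 1.25922 * 0.111902
Sc = 0.1409 m


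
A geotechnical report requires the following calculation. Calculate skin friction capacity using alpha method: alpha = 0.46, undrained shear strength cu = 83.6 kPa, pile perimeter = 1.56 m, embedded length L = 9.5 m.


Using Qs = alpha * cu * perimeter * L
Qs = 0.46 * 83.6 * 1.56 * 9.5
Qs = 569.92 kN


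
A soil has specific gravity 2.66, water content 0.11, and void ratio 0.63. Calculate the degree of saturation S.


Using S = Gs * w / e
S = 2.66 * 0.11 / 0.63
S = 0.4644


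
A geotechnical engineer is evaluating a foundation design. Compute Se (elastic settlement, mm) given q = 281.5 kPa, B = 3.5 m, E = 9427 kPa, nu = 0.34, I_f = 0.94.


Using Se = q * B * (1 - nu^2) * I_f / E
1 - nu^2 = 1 - 0.34^2 = 0.8844
Se = 281.5 * 3.5 * 0.8844 * 0.94 / 9427
Se = 0.086886 m
Convert to mm: Se = 0.086886 * 1000 = 86.886 mm


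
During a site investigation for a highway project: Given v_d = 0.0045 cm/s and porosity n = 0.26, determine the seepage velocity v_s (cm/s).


Using v_s = v_d / n
v_s = 0.0045 / 0.26
v_s = 0.01731 cm/s


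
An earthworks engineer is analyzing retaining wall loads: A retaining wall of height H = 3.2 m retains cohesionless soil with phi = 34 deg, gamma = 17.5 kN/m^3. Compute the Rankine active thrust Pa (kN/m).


Result: 25.33 kN/m

Derivation:
Compute active earth pressure coefficient:
Ka = tan^2(45 - phi/2) = tan^2(28.0) = 0.282715
Compute active force:
Pa = 0.5 * Ka * gamma * H^2
Pa = 0.5 * 0.282715 * 17.5 * 3.2^2
Pa = 25.33 kN/m


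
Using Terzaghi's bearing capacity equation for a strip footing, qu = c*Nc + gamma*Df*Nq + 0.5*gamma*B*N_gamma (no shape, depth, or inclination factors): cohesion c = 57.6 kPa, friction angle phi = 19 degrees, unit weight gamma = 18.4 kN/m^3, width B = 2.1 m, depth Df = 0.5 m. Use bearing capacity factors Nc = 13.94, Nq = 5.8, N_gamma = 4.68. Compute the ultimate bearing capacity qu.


Compute qu = c*Nc + gamma*Df*Nq + 0.5*gamma*B*N_gamma
Term 1: 57.6 * 13.94 = 802.944
Term 2: 18.4 * 0.5 * 5.8 = 53.36
Term 3: 0.5 * 18.4 * 2.1 * 4.68 = 90.4176
qu = 802.944 + 53.36 + 90.4176
qu = 946.72 kPa


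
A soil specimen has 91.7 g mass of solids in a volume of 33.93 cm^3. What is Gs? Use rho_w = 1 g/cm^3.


Using Gs = m_s / (V_s * rho_w)
Since rho_w = 1 g/cm^3:
Gs = 91.7 / 33.93
Gs = 2.703


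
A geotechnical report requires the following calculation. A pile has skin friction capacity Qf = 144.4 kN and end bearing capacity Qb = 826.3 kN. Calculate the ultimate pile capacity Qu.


Using Qu = Qf + Qb
Qu = 144.4 + 826.3
Qu = 970.7 kN


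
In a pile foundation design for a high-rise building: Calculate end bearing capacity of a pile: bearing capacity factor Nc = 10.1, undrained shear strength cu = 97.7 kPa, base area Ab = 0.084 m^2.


Using Qb = Nc * cu * Ab
Qb = 10.1 * 97.7 * 0.084
Qb = 82.89 kN


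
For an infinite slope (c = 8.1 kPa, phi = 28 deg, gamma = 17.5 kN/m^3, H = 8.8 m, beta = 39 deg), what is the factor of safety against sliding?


Using Fs = c / (gamma*H*sin(beta)*cos(beta)) + tan(phi)/tan(beta)
Cohesion contribution = 8.1 / (17.5*8.8*sin(39)*cos(39))
Cohesion contribution = 0.107545
Friction contribution = tan(28)/tan(39) = 0.656606
Fs = 0.107545 + 0.656606
Fs = 0.764


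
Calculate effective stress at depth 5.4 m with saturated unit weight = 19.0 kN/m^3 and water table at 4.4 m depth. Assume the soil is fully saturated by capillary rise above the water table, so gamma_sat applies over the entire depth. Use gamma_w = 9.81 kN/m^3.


Total stress = gamma_sat * depth
sigma = 19.0 * 5.4 = 102.6 kPa
Pore water pressure u = gamma_w * (depth - d_wt)
u = 9.81 * (5.4 - 4.4) = 9.81 kPa
Effective stress = sigma - u
sigma' = 102.6 - 9.81 = 92.79 kPa


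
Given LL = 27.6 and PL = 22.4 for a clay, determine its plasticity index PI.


Using PI = LL - PL
PI = 27.6 - 22.4
PI = 5.2


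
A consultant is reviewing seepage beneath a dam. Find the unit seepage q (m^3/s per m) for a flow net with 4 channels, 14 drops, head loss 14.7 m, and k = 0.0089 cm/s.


Result: 0.0003738 m^3/s per m

Derivation:
Convert k to m/s for unit consistency with H:
k = 0.0089 cm/s = 0.0089 / 100 m/s = 8.9e-05 m/s
Using q = k * H * Nf / Nd
Nf / Nd = 4 / 14 = 0.2857
q = 8.9e-05 * 14.7 * 0.2857
q = 0.0003738 m^3/s per m


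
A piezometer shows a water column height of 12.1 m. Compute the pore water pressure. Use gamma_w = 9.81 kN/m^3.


Using u = gamma_w * h_w
u = 9.81 * 12.1
u = 118.7 kPa


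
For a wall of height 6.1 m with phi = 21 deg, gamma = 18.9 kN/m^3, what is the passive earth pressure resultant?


Result: 744.43 kN/m

Derivation:
Compute passive earth pressure coefficient:
Kp = tan^2(45 + phi/2) = tan^2(55.5) = 2.117051
Compute passive force:
Pp = 0.5 * Kp * gamma * H^2
Pp = 0.5 * 2.117051 * 18.9 * 6.1^2
Pp = 744.43 kN/m


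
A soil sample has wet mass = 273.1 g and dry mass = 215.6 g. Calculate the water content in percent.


Result: 26.67 %

Derivation:
Using w = (m_wet - m_dry) / m_dry * 100
m_wet - m_dry = 273.1 - 215.6 = 57.5 g
w = 57.5 / 215.6 * 100
w = 26.67 %


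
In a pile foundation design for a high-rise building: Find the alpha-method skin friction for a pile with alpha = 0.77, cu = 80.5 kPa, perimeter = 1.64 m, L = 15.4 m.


Using Qs = alpha * cu * perimeter * L
Qs = 0.77 * 80.5 * 1.64 * 15.4
Qs = 1565.49 kN


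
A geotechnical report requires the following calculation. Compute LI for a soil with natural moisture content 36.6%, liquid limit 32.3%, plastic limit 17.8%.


Result: 1.297

Derivation:
First compute the plasticity index:
PI = LL - PL = 32.3 - 17.8 = 14.5
Then compute the liquidity index:
LI = (w - PL) / PI
LI = (36.6 - 17.8) / 14.5
LI = 1.297


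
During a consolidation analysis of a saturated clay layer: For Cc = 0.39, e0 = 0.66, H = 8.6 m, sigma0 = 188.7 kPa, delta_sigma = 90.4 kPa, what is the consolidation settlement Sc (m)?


Using Sc = Cc * H / (1 + e0) * log10((sigma0 + delta_sigma) / sigma0)
Stress ratio = (188.7 + 90.4) / 188.7 = 1.47907
log10(1.47907) = 0.169988
Cc * H / (1 + e0) = 0.39 * 8.6 / (1 + 0.66) = 2.02048
Sc = 2.02048 * 0.169988
Sc = 0.3435 m


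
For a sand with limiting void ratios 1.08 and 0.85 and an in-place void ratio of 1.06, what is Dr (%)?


Using Dr = (e_max - e) / (e_max - e_min) * 100
e_max - e = 1.08 - 1.06 = 0.02
e_max - e_min = 1.08 - 0.85 = 0.23
Dr = 0.02 / 0.23 * 100
Dr = 8.7 %


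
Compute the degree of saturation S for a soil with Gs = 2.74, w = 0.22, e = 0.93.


Using S = Gs * w / e
S = 2.74 * 0.22 / 0.93
S = 0.6482


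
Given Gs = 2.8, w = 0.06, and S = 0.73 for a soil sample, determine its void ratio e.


Using the relation e = Gs * w / S
e = 2.8 * 0.06 / 0.73
e = 0.2301


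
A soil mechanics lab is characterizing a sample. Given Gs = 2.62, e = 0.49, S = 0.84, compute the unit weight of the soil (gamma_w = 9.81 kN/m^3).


Using gamma = gamma_w * (Gs + S*e) / (1 + e)
Numerator: Gs + S*e = 2.62 + 0.84*0.49 = 3.0316
Denominator: 1 + e = 1 + 0.49 = 1.49
gamma = 9.81 * 3.0316 / 1.49
gamma = 19.96 kN/m^3


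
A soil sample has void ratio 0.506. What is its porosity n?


Using the relation n = e / (1 + e)
n = 0.506 / (1 + 0.506)
n = 0.506 / 1.506
n = 0.336


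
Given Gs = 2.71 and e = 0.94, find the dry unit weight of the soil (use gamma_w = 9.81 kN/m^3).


Using gamma_d = Gs * gamma_w / (1 + e)
gamma_d = 2.71 * 9.81 / (1 + 0.94)
gamma_d = 2.71 * 9.81 / 1.94
gamma_d = 13.704 kN/m^3


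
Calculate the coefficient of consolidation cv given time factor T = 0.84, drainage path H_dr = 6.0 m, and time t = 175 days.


Using cv = T * H_dr^2 / t
H_dr^2 = 6.0^2 = 36.0
cv = 0.84 * 36.0 / 175
cv = 0.1728 m^2/day


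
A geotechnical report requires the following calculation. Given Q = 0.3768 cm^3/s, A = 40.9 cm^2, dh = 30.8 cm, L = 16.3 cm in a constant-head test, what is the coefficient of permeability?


Result: 0.004876 cm/s

Derivation:
Compute hydraulic gradient:
i = dh / L = 30.8 / 16.3 = 1.88957
Then apply Darcy's law:
k = Q / (A * i)
k = 0.3768 / (40.9 * 1.88957)
k = 0.3768 / 77.2834
k = 0.004876 cm/s


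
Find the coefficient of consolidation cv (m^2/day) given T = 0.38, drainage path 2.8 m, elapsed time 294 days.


Result: 0.01013 m^2/day

Derivation:
Using cv = T * H_dr^2 / t
H_dr^2 = 2.8^2 = 7.84
cv = 0.38 * 7.84 / 294
cv = 0.01013 m^2/day


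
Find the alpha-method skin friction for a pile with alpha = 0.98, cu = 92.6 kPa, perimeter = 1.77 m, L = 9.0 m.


Result: 1445.62 kN

Derivation:
Using Qs = alpha * cu * perimeter * L
Qs = 0.98 * 92.6 * 1.77 * 9.0
Qs = 1445.62 kN


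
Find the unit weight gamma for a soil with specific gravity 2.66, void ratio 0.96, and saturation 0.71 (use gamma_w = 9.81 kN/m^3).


Using gamma = gamma_w * (Gs + S*e) / (1 + e)
Numerator: Gs + S*e = 2.66 + 0.71*0.96 = 3.3416
Denominator: 1 + e = 1 + 0.96 = 1.96
gamma = 9.81 * 3.3416 / 1.96
gamma = 16.725 kN/m^3


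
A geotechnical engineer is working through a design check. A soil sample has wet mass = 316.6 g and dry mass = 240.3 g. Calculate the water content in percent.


Using w = (m_wet - m_dry) / m_dry * 100
m_wet - m_dry = 316.6 - 240.3 = 76.3 g
w = 76.3 / 240.3 * 100
w = 31.75 %


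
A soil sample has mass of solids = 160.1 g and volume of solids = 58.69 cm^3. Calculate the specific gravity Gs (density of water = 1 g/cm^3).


Using Gs = m_s / (V_s * rho_w)
Since rho_w = 1 g/cm^3:
Gs = 160.1 / 58.69
Gs = 2.728


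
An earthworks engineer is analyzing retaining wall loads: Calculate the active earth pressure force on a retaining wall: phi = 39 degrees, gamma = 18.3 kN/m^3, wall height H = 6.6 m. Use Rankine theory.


Compute active earth pressure coefficient:
Ka = tan^2(45 - phi/2) = tan^2(25.5) = 0.227506
Compute active force:
Pa = 0.5 * Ka * gamma * H^2
Pa = 0.5 * 0.227506 * 18.3 * 6.6^2
Pa = 90.68 kN/m


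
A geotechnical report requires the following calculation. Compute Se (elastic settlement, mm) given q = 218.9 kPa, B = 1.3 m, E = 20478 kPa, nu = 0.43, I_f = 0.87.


Result: 9.854 mm

Derivation:
Using Se = q * B * (1 - nu^2) * I_f / E
1 - nu^2 = 1 - 0.43^2 = 0.8151
Se = 218.9 * 1.3 * 0.8151 * 0.87 / 20478
Se = 0.009854 m
Convert to mm: Se = 0.009854 * 1000 = 9.854 mm


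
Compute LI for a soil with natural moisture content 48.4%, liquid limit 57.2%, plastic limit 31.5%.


First compute the plasticity index:
PI = LL - PL = 57.2 - 31.5 = 25.7
Then compute the liquidity index:
LI = (w - PL) / PI
LI = (48.4 - 31.5) / 25.7
LI = 0.658


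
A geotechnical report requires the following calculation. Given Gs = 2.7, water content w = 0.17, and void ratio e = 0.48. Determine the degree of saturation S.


Result: 0.9563

Derivation:
Using S = Gs * w / e
S = 2.7 * 0.17 / 0.48
S = 0.9563


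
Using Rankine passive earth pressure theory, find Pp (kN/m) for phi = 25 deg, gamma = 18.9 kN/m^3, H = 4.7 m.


Compute passive earth pressure coefficient:
Kp = tan^2(45 + phi/2) = tan^2(57.5) = 2.463913
Compute passive force:
Pp = 0.5 * Kp * gamma * H^2
Pp = 0.5 * 2.463913 * 18.9 * 4.7^2
Pp = 514.34 kN/m


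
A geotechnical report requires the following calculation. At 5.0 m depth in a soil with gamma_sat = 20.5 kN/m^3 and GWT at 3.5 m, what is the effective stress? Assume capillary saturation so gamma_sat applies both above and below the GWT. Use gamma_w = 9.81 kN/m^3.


Total stress = gamma_sat * depth
sigma = 20.5 * 5.0 = 102.5 kPa
Pore water pressure u = gamma_w * (depth - d_wt)
u = 9.81 * (5.0 - 3.5) = 14.715 kPa
Effective stress = sigma - u
sigma' = 102.5 - 14.715 = 87.79 kPa


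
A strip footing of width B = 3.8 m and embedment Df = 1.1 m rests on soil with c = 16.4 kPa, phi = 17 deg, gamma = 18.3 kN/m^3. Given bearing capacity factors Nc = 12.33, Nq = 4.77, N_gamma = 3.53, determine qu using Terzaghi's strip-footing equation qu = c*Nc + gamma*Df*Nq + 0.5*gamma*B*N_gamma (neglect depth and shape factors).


Result: 420.97 kPa

Derivation:
Compute qu = c*Nc + gamma*Df*Nq + 0.5*gamma*B*N_gamma
Term 1: 16.4 * 12.33 = 202.212
Term 2: 18.3 * 1.1 * 4.77 = 96.0201
Term 3: 0.5 * 18.3 * 3.8 * 3.53 = 122.7381
qu = 202.212 + 96.0201 + 122.7381
qu = 420.97 kPa


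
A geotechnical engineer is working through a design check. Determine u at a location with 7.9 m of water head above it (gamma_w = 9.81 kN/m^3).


Result: 77.5 kPa

Derivation:
Using u = gamma_w * h_w
u = 9.81 * 7.9
u = 77.5 kPa


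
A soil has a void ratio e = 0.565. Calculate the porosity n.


Using the relation n = e / (1 + e)
n = 0.565 / (1 + 0.565)
n = 0.565 / 1.565
n = 0.361


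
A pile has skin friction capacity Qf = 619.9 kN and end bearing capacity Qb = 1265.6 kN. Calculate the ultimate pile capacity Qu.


Using Qu = Qf + Qb
Qu = 619.9 + 1265.6
Qu = 1885.5 kN


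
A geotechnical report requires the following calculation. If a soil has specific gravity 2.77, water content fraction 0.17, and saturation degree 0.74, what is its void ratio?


Using the relation e = Gs * w / S
e = 2.77 * 0.17 / 0.74
e = 0.6364


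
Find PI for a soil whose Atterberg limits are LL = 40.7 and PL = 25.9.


Using PI = LL - PL
PI = 40.7 - 25.9
PI = 14.8


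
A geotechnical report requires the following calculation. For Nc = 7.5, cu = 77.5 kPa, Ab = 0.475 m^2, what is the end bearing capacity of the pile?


Using Qb = Nc * cu * Ab
Qb = 7.5 * 77.5 * 0.475
Qb = 276.09 kN


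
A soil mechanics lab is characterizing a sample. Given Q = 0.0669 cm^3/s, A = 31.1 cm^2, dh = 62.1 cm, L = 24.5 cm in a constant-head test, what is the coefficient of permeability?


Result: 0.000849 cm/s

Derivation:
Compute hydraulic gradient:
i = dh / L = 62.1 / 24.5 = 2.53469
Then apply Darcy's law:
k = Q / (A * i)
k = 0.0669 / (31.1 * 2.53469)
k = 0.0669 / 78.829
k = 0.000849 cm/s


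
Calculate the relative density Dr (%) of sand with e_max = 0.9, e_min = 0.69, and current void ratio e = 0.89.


Result: 4.76 %

Derivation:
Using Dr = (e_max - e) / (e_max - e_min) * 100
e_max - e = 0.9 - 0.89 = 0.01
e_max - e_min = 0.9 - 0.69 = 0.21
Dr = 0.01 / 0.21 * 100
Dr = 4.76 %


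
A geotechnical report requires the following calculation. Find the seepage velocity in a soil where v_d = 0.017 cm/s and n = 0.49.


Result: 0.03469 cm/s

Derivation:
Using v_s = v_d / n
v_s = 0.017 / 0.49
v_s = 0.03469 cm/s


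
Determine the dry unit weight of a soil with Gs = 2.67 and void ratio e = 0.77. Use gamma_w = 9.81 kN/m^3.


Using gamma_d = Gs * gamma_w / (1 + e)
gamma_d = 2.67 * 9.81 / (1 + 0.77)
gamma_d = 2.67 * 9.81 / 1.77
gamma_d = 14.798 kN/m^3


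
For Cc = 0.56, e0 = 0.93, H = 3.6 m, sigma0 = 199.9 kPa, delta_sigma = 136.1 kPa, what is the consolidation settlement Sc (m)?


Using Sc = Cc * H / (1 + e0) * log10((sigma0 + delta_sigma) / sigma0)
Stress ratio = (199.9 + 136.1) / 199.9 = 1.68084
log10(1.68084) = 0.225526
Cc * H / (1 + e0) = 0.56 * 3.6 / (1 + 0.93) = 1.04456
Sc = 1.04456 * 0.225526
Sc = 0.2356 m


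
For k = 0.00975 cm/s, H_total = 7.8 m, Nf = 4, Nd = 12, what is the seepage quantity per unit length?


Convert k to m/s for unit consistency with H:
k = 0.00975 cm/s = 0.00975 / 100 m/s = 9.75e-05 m/s
Using q = k * H * Nf / Nd
Nf / Nd = 4 / 12 = 0.3333
q = 9.75e-05 * 7.8 * 0.3333
q = 0.0002535 m^3/s per m


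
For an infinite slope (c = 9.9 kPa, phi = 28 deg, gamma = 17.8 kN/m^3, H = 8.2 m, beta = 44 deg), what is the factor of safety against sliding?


Using Fs = c / (gamma*H*sin(beta)*cos(beta)) + tan(phi)/tan(beta)
Cohesion contribution = 9.9 / (17.8*8.2*sin(44)*cos(44))
Cohesion contribution = 0.135736
Friction contribution = tan(28)/tan(44) = 0.550601
Fs = 0.135736 + 0.550601
Fs = 0.686


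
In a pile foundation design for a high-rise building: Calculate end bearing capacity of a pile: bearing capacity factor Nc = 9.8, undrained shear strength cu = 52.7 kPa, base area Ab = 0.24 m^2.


Using Qb = Nc * cu * Ab
Qb = 9.8 * 52.7 * 0.24
Qb = 123.95 kN


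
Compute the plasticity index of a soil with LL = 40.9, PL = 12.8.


Using PI = LL - PL
PI = 40.9 - 12.8
PI = 28.1


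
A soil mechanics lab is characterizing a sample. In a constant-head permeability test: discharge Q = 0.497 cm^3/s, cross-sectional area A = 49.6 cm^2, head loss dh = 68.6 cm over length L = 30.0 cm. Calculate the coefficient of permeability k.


Result: 0.004382 cm/s

Derivation:
Compute hydraulic gradient:
i = dh / L = 68.6 / 30.0 = 2.28667
Then apply Darcy's law:
k = Q / (A * i)
k = 0.497 / (49.6 * 2.28667)
k = 0.497 / 113.419
k = 0.004382 cm/s


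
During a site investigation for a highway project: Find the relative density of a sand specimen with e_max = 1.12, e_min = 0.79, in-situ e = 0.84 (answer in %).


Using Dr = (e_max - e) / (e_max - e_min) * 100
e_max - e = 1.12 - 0.84 = 0.28
e_max - e_min = 1.12 - 0.79 = 0.33
Dr = 0.28 / 0.33 * 100
Dr = 84.85 %


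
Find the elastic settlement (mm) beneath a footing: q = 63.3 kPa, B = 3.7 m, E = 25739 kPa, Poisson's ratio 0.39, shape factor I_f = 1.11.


Using Se = q * B * (1 - nu^2) * I_f / E
1 - nu^2 = 1 - 0.39^2 = 0.8479
Se = 63.3 * 3.7 * 0.8479 * 1.11 / 25739
Se = 0.008564 m
Convert to mm: Se = 0.008564 * 1000 = 8.564 mm


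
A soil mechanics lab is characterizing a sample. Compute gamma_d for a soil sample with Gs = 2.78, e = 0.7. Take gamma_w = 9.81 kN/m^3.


Using gamma_d = Gs * gamma_w / (1 + e)
gamma_d = 2.78 * 9.81 / (1 + 0.7)
gamma_d = 2.78 * 9.81 / 1.7
gamma_d = 16.042 kN/m^3


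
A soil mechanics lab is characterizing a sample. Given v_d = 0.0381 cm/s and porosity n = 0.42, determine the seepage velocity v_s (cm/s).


Using v_s = v_d / n
v_s = 0.0381 / 0.42
v_s = 0.09071 cm/s


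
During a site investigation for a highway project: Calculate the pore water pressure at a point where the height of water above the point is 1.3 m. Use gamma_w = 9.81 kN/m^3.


Result: 12.75 kPa

Derivation:
Using u = gamma_w * h_w
u = 9.81 * 1.3
u = 12.75 kPa


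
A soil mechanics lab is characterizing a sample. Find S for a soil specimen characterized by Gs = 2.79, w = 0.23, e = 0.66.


Using S = Gs * w / e
S = 2.79 * 0.23 / 0.66
S = 0.9723


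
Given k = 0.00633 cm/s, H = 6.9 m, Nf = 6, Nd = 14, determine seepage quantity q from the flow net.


Convert k to m/s for unit consistency with H:
k = 0.00633 cm/s = 0.00633 / 100 m/s = 6.33e-05 m/s
Using q = k * H * Nf / Nd
Nf / Nd = 6 / 14 = 0.4286
q = 6.33e-05 * 6.9 * 0.4286
q = 0.0001872 m^3/s per m


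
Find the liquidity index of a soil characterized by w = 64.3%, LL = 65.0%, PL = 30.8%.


Result: 0.98

Derivation:
First compute the plasticity index:
PI = LL - PL = 65.0 - 30.8 = 34.2
Then compute the liquidity index:
LI = (w - PL) / PI
LI = (64.3 - 30.8) / 34.2
LI = 0.98


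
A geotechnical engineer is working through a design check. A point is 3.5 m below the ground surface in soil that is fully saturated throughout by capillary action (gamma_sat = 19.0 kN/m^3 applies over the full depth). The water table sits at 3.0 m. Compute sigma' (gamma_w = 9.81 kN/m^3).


Total stress = gamma_sat * depth
sigma = 19.0 * 3.5 = 66.5 kPa
Pore water pressure u = gamma_w * (depth - d_wt)
u = 9.81 * (3.5 - 3.0) = 4.905 kPa
Effective stress = sigma - u
sigma' = 66.5 - 4.905 = 61.6 kPa


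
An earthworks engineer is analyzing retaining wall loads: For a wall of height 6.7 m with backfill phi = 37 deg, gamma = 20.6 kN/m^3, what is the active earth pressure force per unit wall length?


Result: 114.94 kN/m

Derivation:
Compute active earth pressure coefficient:
Ka = tan^2(45 - phi/2) = tan^2(26.5) = 0.248584
Compute active force:
Pa = 0.5 * Ka * gamma * H^2
Pa = 0.5 * 0.248584 * 20.6 * 6.7^2
Pa = 114.94 kN/m


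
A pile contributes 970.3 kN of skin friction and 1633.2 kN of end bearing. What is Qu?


Using Qu = Qf + Qb
Qu = 970.3 + 1633.2
Qu = 2603.5 kN


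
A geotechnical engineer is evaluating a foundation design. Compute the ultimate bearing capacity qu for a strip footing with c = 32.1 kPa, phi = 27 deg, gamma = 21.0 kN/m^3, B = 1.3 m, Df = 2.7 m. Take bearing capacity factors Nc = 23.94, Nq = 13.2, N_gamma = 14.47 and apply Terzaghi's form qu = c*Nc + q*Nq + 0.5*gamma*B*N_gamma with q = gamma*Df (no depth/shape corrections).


Compute qu = c*Nc + gamma*Df*Nq + 0.5*gamma*B*N_gamma
Term 1: 32.1 * 23.94 = 768.474
Term 2: 21.0 * 2.7 * 13.2 = 748.44
Term 3: 0.5 * 21.0 * 1.3 * 14.47 = 197.5155
qu = 768.474 + 748.44 + 197.5155
qu = 1714.43 kPa


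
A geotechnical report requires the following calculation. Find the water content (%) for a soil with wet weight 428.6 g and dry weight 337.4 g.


Using w = (m_wet - m_dry) / m_dry * 100
m_wet - m_dry = 428.6 - 337.4 = 91.2 g
w = 91.2 / 337.4 * 100
w = 27.03 %


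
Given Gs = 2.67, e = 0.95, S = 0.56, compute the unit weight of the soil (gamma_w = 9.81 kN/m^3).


Result: 16.109 kN/m^3

Derivation:
Using gamma = gamma_w * (Gs + S*e) / (1 + e)
Numerator: Gs + S*e = 2.67 + 0.56*0.95 = 3.202
Denominator: 1 + e = 1 + 0.95 = 1.95
gamma = 9.81 * 3.202 / 1.95
gamma = 16.109 kN/m^3


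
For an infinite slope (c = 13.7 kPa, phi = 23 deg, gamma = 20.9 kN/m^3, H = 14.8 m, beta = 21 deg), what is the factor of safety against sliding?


Result: 1.238

Derivation:
Using Fs = c / (gamma*H*sin(beta)*cos(beta)) + tan(phi)/tan(beta)
Cohesion contribution = 13.7 / (20.9*14.8*sin(21)*cos(21))
Cohesion contribution = 0.132383
Friction contribution = tan(23)/tan(21) = 1.10579
Fs = 0.132383 + 1.10579
Fs = 1.238


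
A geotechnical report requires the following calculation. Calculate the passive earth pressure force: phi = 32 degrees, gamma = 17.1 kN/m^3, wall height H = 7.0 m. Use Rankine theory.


Compute passive earth pressure coefficient:
Kp = tan^2(45 + phi/2) = tan^2(61.0) = 3.254588
Compute passive force:
Pp = 0.5 * Kp * gamma * H^2
Pp = 0.5 * 3.254588 * 17.1 * 7.0^2
Pp = 1363.51 kN/m


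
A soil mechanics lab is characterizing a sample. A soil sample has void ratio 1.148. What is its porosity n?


Using the relation n = e / (1 + e)
n = 1.148 / (1 + 1.148)
n = 1.148 / 2.148
n = 0.5345


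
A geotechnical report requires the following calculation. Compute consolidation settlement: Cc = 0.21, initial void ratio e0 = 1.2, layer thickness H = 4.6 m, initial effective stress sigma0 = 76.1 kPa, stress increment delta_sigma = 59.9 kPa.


Result: 0.1107 m

Derivation:
Using Sc = Cc * H / (1 + e0) * log10((sigma0 + delta_sigma) / sigma0)
Stress ratio = (76.1 + 59.9) / 76.1 = 1.78712
log10(1.78712) = 0.252154
Cc * H / (1 + e0) = 0.21 * 4.6 / (1 + 1.2) = 0.439091
Sc = 0.439091 * 0.252154
Sc = 0.1107 m


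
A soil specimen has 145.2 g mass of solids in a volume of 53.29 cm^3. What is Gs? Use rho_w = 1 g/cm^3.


Using Gs = m_s / (V_s * rho_w)
Since rho_w = 1 g/cm^3:
Gs = 145.2 / 53.29
Gs = 2.725


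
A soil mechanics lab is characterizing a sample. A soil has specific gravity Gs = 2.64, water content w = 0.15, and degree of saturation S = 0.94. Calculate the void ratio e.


Using the relation e = Gs * w / S
e = 2.64 * 0.15 / 0.94
e = 0.4213


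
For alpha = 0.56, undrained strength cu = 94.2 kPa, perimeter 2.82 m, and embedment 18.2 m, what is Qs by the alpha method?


Using Qs = alpha * cu * perimeter * L
Qs = 0.56 * 94.2 * 2.82 * 18.2
Qs = 2707.44 kN


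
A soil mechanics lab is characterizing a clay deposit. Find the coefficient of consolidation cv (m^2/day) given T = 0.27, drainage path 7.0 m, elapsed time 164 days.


Using cv = T * H_dr^2 / t
H_dr^2 = 7.0^2 = 49.0
cv = 0.27 * 49.0 / 164
cv = 0.08067 m^2/day


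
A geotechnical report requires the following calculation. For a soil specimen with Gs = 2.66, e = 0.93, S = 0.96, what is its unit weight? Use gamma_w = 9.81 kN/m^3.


Using gamma = gamma_w * (Gs + S*e) / (1 + e)
Numerator: Gs + S*e = 2.66 + 0.96*0.93 = 3.5528
Denominator: 1 + e = 1 + 0.93 = 1.93
gamma = 9.81 * 3.5528 / 1.93
gamma = 18.059 kN/m^3


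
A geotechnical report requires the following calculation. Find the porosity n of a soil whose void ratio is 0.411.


Result: 0.2913

Derivation:
Using the relation n = e / (1 + e)
n = 0.411 / (1 + 0.411)
n = 0.411 / 1.411
n = 0.2913


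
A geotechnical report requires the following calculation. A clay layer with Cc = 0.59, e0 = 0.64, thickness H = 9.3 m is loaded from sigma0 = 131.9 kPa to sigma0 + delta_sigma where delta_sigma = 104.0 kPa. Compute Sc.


Using Sc = Cc * H / (1 + e0) * log10((sigma0 + delta_sigma) / sigma0)
Stress ratio = (131.9 + 104.0) / 131.9 = 1.78848
log10(1.78848) = 0.252483
Cc * H / (1 + e0) = 0.59 * 9.3 / (1 + 0.64) = 3.34573
Sc = 3.34573 * 0.252483
Sc = 0.8447 m


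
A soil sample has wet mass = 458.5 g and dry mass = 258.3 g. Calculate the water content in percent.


Result: 77.51 %

Derivation:
Using w = (m_wet - m_dry) / m_dry * 100
m_wet - m_dry = 458.5 - 258.3 = 200.2 g
w = 200.2 / 258.3 * 100
w = 77.51 %


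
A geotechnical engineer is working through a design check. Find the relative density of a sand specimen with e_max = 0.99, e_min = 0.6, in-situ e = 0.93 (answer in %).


Using Dr = (e_max - e) / (e_max - e_min) * 100
e_max - e = 0.99 - 0.93 = 0.06
e_max - e_min = 0.99 - 0.6 = 0.39
Dr = 0.06 / 0.39 * 100
Dr = 15.38 %


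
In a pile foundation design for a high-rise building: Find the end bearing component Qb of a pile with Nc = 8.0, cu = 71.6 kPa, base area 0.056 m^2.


Result: 32.08 kN

Derivation:
Using Qb = Nc * cu * Ab
Qb = 8.0 * 71.6 * 0.056
Qb = 32.08 kN


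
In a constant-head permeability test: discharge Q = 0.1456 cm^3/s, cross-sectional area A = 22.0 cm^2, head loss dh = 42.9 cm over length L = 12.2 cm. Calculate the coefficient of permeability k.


Compute hydraulic gradient:
i = dh / L = 42.9 / 12.2 = 3.51639
Then apply Darcy's law:
k = Q / (A * i)
k = 0.1456 / (22.0 * 3.51639)
k = 0.1456 / 77.3607
k = 0.001882 cm/s


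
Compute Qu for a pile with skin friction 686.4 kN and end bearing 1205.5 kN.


Using Qu = Qf + Qb
Qu = 686.4 + 1205.5
Qu = 1891.9 kN


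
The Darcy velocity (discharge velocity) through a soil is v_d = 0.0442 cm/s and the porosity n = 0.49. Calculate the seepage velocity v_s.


Result: 0.0902 cm/s

Derivation:
Using v_s = v_d / n
v_s = 0.0442 / 0.49
v_s = 0.0902 cm/s


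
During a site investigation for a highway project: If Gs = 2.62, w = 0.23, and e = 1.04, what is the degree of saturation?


Using S = Gs * w / e
S = 2.62 * 0.23 / 1.04
S = 0.5794


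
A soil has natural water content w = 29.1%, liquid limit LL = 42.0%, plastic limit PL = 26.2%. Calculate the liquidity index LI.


First compute the plasticity index:
PI = LL - PL = 42.0 - 26.2 = 15.8
Then compute the liquidity index:
LI = (w - PL) / PI
LI = (29.1 - 26.2) / 15.8
LI = 0.184


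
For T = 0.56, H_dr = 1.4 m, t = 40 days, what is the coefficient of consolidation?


Using cv = T * H_dr^2 / t
H_dr^2 = 1.4^2 = 1.96
cv = 0.56 * 1.96 / 40
cv = 0.02744 m^2/day


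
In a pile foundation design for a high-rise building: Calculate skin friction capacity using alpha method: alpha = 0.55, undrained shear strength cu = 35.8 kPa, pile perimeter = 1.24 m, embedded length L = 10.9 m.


Result: 266.13 kN

Derivation:
Using Qs = alpha * cu * perimeter * L
Qs = 0.55 * 35.8 * 1.24 * 10.9
Qs = 266.13 kN


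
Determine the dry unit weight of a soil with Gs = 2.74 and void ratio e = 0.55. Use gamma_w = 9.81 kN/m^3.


Using gamma_d = Gs * gamma_w / (1 + e)
gamma_d = 2.74 * 9.81 / (1 + 0.55)
gamma_d = 2.74 * 9.81 / 1.55
gamma_d = 17.342 kN/m^3


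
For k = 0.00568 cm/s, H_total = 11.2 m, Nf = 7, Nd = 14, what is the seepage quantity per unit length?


Result: 0.0003181 m^3/s per m

Derivation:
Convert k to m/s for unit consistency with H:
k = 0.00568 cm/s = 0.00568 / 100 m/s = 5.68e-05 m/s
Using q = k * H * Nf / Nd
Nf / Nd = 7 / 14 = 0.5
q = 5.68e-05 * 11.2 * 0.5
q = 0.0003181 m^3/s per m


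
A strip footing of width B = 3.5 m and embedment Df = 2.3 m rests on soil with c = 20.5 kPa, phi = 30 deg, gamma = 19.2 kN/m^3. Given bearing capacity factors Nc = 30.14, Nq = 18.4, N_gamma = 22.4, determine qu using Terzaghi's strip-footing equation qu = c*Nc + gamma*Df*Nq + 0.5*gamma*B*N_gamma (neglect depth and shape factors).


Result: 2183.05 kPa

Derivation:
Compute qu = c*Nc + gamma*Df*Nq + 0.5*gamma*B*N_gamma
Term 1: 20.5 * 30.14 = 617.87
Term 2: 19.2 * 2.3 * 18.4 = 812.544
Term 3: 0.5 * 19.2 * 3.5 * 22.4 = 752.64
qu = 617.87 + 812.544 + 752.64
qu = 2183.05 kPa


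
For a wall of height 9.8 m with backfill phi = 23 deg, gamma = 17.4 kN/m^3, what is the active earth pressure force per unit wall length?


Compute active earth pressure coefficient:
Ka = tan^2(45 - phi/2) = tan^2(33.5) = 0.438092
Compute active force:
Pa = 0.5 * Ka * gamma * H^2
Pa = 0.5 * 0.438092 * 17.4 * 9.8^2
Pa = 366.05 kN/m


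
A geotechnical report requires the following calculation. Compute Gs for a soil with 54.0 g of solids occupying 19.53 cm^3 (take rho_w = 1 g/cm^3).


Using Gs = m_s / (V_s * rho_w)
Since rho_w = 1 g/cm^3:
Gs = 54.0 / 19.53
Gs = 2.765


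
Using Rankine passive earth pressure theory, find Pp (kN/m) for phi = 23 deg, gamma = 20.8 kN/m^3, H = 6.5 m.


Result: 1002.98 kN/m

Derivation:
Compute passive earth pressure coefficient:
Kp = tan^2(45 + phi/2) = tan^2(56.5) = 2.282623
Compute passive force:
Pp = 0.5 * Kp * gamma * H^2
Pp = 0.5 * 2.282623 * 20.8 * 6.5^2
Pp = 1002.98 kN/m


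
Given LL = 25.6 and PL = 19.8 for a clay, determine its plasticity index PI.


Using PI = LL - PL
PI = 25.6 - 19.8
PI = 5.8


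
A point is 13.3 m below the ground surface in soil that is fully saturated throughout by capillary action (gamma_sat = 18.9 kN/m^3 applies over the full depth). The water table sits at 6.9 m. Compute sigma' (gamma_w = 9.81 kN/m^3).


Result: 188.59 kPa

Derivation:
Total stress = gamma_sat * depth
sigma = 18.9 * 13.3 = 251.37 kPa
Pore water pressure u = gamma_w * (depth - d_wt)
u = 9.81 * (13.3 - 6.9) = 62.784 kPa
Effective stress = sigma - u
sigma' = 251.37 - 62.784 = 188.59 kPa


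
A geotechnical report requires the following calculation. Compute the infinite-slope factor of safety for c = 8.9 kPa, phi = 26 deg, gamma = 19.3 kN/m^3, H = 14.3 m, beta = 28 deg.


Result: 0.995

Derivation:
Using Fs = c / (gamma*H*sin(beta)*cos(beta)) + tan(phi)/tan(beta)
Cohesion contribution = 8.9 / (19.3*14.3*sin(28)*cos(28))
Cohesion contribution = 0.0777951
Friction contribution = tan(26)/tan(28) = 0.917292
Fs = 0.0777951 + 0.917292
Fs = 0.995


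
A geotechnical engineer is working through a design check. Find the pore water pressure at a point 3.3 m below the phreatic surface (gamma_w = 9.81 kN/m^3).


Result: 32.37 kPa

Derivation:
Using u = gamma_w * h_w
u = 9.81 * 3.3
u = 32.37 kPa


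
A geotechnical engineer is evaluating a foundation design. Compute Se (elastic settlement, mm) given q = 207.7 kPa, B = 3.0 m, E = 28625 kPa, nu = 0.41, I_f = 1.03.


Using Se = q * B * (1 - nu^2) * I_f / E
1 - nu^2 = 1 - 0.41^2 = 0.8319
Se = 207.7 * 3.0 * 0.8319 * 1.03 / 28625
Se = 0.018652 m
Convert to mm: Se = 0.018652 * 1000 = 18.652 mm


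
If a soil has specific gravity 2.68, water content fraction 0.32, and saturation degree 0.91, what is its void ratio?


Using the relation e = Gs * w / S
e = 2.68 * 0.32 / 0.91
e = 0.9424


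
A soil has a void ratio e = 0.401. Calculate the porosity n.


Using the relation n = e / (1 + e)
n = 0.401 / (1 + 0.401)
n = 0.401 / 1.401
n = 0.2862


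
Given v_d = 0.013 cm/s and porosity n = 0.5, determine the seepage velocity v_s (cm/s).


Using v_s = v_d / n
v_s = 0.013 / 0.5
v_s = 0.026 cm/s


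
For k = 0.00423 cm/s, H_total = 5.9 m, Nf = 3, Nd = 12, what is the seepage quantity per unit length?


Convert k to m/s for unit consistency with H:
k = 0.00423 cm/s = 0.00423 / 100 m/s = 4.23e-05 m/s
Using q = k * H * Nf / Nd
Nf / Nd = 3 / 12 = 0.25
q = 4.23e-05 * 5.9 * 0.25
q = 6.239e-05 m^3/s per m


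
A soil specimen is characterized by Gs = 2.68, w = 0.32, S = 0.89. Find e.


Using the relation e = Gs * w / S
e = 2.68 * 0.32 / 0.89
e = 0.9636


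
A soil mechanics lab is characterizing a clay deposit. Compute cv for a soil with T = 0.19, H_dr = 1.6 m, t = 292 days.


Using cv = T * H_dr^2 / t
H_dr^2 = 1.6^2 = 2.56
cv = 0.19 * 2.56 / 292
cv = 0.00167 m^2/day


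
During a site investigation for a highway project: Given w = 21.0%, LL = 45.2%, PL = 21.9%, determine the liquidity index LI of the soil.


First compute the plasticity index:
PI = LL - PL = 45.2 - 21.9 = 23.3
Then compute the liquidity index:
LI = (w - PL) / PI
LI = (21.0 - 21.9) / 23.3
LI = -0.039


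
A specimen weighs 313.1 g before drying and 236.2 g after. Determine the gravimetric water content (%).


Using w = (m_wet - m_dry) / m_dry * 100
m_wet - m_dry = 313.1 - 236.2 = 76.9 g
w = 76.9 / 236.2 * 100
w = 32.56 %


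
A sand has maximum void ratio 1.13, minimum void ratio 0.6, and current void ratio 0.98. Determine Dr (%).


Result: 28.3 %

Derivation:
Using Dr = (e_max - e) / (e_max - e_min) * 100
e_max - e = 1.13 - 0.98 = 0.15
e_max - e_min = 1.13 - 0.6 = 0.53
Dr = 0.15 / 0.53 * 100
Dr = 28.3 %


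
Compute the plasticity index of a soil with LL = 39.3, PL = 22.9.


Using PI = LL - PL
PI = 39.3 - 22.9
PI = 16.4


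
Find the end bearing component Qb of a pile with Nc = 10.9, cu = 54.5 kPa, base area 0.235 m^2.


Result: 139.6 kN

Derivation:
Using Qb = Nc * cu * Ab
Qb = 10.9 * 54.5 * 0.235
Qb = 139.6 kN


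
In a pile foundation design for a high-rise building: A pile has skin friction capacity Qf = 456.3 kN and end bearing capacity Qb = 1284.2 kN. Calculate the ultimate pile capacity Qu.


Result: 1740.5 kN

Derivation:
Using Qu = Qf + Qb
Qu = 456.3 + 1284.2
Qu = 1740.5 kN


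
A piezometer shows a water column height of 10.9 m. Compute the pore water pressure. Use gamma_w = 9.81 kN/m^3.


Using u = gamma_w * h_w
u = 9.81 * 10.9
u = 106.93 kPa


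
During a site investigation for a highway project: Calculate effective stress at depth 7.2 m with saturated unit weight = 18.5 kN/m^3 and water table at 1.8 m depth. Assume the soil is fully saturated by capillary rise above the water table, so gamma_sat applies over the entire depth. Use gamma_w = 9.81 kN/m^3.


Result: 80.23 kPa

Derivation:
Total stress = gamma_sat * depth
sigma = 18.5 * 7.2 = 133.2 kPa
Pore water pressure u = gamma_w * (depth - d_wt)
u = 9.81 * (7.2 - 1.8) = 52.974 kPa
Effective stress = sigma - u
sigma' = 133.2 - 52.974 = 80.23 kPa


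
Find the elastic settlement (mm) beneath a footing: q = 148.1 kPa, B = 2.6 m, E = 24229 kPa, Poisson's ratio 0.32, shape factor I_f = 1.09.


Using Se = q * B * (1 - nu^2) * I_f / E
1 - nu^2 = 1 - 0.32^2 = 0.8976
Se = 148.1 * 2.6 * 0.8976 * 1.09 / 24229
Se = 0.015549 m
Convert to mm: Se = 0.015549 * 1000 = 15.549 mm


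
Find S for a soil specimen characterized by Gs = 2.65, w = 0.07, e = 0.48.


Using S = Gs * w / e
S = 2.65 * 0.07 / 0.48
S = 0.3865


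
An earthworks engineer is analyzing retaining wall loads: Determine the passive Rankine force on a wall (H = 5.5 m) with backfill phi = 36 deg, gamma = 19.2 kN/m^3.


Compute passive earth pressure coefficient:
Kp = tan^2(45 + phi/2) = tan^2(63.0) = 3.85184
Compute passive force:
Pp = 0.5 * Kp * gamma * H^2
Pp = 0.5 * 3.85184 * 19.2 * 5.5^2
Pp = 1118.57 kN/m


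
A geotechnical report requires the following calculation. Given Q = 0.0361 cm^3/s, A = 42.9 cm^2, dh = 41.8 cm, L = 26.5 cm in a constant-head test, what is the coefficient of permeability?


Compute hydraulic gradient:
i = dh / L = 41.8 / 26.5 = 1.57736
Then apply Darcy's law:
k = Q / (A * i)
k = 0.0361 / (42.9 * 1.57736)
k = 0.0361 / 67.6687
k = 0.000533 cm/s


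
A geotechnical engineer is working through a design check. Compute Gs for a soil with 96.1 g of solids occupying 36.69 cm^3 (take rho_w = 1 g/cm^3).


Result: 2.619

Derivation:
Using Gs = m_s / (V_s * rho_w)
Since rho_w = 1 g/cm^3:
Gs = 96.1 / 36.69
Gs = 2.619


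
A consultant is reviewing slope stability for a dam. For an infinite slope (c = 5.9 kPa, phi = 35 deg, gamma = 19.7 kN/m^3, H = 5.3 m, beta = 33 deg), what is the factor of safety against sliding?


Result: 1.202

Derivation:
Using Fs = c / (gamma*H*sin(beta)*cos(beta)) + tan(phi)/tan(beta)
Cohesion contribution = 5.9 / (19.7*5.3*sin(33)*cos(33))
Cohesion contribution = 0.123711
Friction contribution = tan(35)/tan(33) = 1.07823
Fs = 0.123711 + 1.07823
Fs = 1.202


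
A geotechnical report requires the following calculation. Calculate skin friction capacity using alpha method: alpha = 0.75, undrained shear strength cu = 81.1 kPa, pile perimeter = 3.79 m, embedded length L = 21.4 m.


Using Qs = alpha * cu * perimeter * L
Qs = 0.75 * 81.1 * 3.79 * 21.4
Qs = 4933.27 kN


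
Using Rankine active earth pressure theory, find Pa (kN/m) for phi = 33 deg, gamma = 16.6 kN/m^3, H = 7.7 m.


Result: 145.07 kN/m

Derivation:
Compute active earth pressure coefficient:
Ka = tan^2(45 - phi/2) = tan^2(28.5) = 0.294801
Compute active force:
Pa = 0.5 * Ka * gamma * H^2
Pa = 0.5 * 0.294801 * 16.6 * 7.7^2
Pa = 145.07 kN/m


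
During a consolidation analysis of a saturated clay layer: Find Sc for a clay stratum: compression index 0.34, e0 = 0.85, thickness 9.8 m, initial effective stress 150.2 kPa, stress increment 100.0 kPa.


Result: 0.3992 m

Derivation:
Using Sc = Cc * H / (1 + e0) * log10((sigma0 + delta_sigma) / sigma0)
Stress ratio = (150.2 + 100.0) / 150.2 = 1.66578
log10(1.66578) = 0.221617
Cc * H / (1 + e0) = 0.34 * 9.8 / (1 + 0.85) = 1.80108
Sc = 1.80108 * 0.221617
Sc = 0.3992 m


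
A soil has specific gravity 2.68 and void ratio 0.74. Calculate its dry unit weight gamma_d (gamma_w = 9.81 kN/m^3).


Result: 15.11 kN/m^3

Derivation:
Using gamma_d = Gs * gamma_w / (1 + e)
gamma_d = 2.68 * 9.81 / (1 + 0.74)
gamma_d = 2.68 * 9.81 / 1.74
gamma_d = 15.11 kN/m^3


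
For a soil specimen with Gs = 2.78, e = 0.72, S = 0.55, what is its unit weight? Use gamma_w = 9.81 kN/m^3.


Result: 18.114 kN/m^3

Derivation:
Using gamma = gamma_w * (Gs + S*e) / (1 + e)
Numerator: Gs + S*e = 2.78 + 0.55*0.72 = 3.176
Denominator: 1 + e = 1 + 0.72 = 1.72
gamma = 9.81 * 3.176 / 1.72
gamma = 18.114 kN/m^3


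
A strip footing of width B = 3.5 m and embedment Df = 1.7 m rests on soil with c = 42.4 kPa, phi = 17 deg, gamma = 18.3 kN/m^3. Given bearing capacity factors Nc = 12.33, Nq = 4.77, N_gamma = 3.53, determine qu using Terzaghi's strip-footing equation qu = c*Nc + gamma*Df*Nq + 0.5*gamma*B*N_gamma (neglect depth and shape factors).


Result: 784.23 kPa

Derivation:
Compute qu = c*Nc + gamma*Df*Nq + 0.5*gamma*B*N_gamma
Term 1: 42.4 * 12.33 = 522.792
Term 2: 18.3 * 1.7 * 4.77 = 148.3947
Term 3: 0.5 * 18.3 * 3.5 * 3.53 = 113.04825
qu = 522.792 + 148.3947 + 113.04825
qu = 784.23 kPa


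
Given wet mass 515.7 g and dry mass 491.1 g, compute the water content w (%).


Result: 5.01 %

Derivation:
Using w = (m_wet - m_dry) / m_dry * 100
m_wet - m_dry = 515.7 - 491.1 = 24.6 g
w = 24.6 / 491.1 * 100
w = 5.01 %


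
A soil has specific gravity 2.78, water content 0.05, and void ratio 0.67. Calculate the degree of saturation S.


Using S = Gs * w / e
S = 2.78 * 0.05 / 0.67
S = 0.2075


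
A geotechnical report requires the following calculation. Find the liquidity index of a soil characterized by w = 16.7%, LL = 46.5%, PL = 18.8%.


Result: -0.076

Derivation:
First compute the plasticity index:
PI = LL - PL = 46.5 - 18.8 = 27.7
Then compute the liquidity index:
LI = (w - PL) / PI
LI = (16.7 - 18.8) / 27.7
LI = -0.076
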